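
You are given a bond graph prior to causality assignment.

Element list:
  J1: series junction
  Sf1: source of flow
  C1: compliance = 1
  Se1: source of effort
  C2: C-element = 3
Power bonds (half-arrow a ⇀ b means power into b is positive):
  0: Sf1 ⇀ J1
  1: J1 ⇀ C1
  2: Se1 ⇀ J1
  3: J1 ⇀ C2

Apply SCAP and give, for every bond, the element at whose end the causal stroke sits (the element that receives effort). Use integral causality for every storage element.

bond 0 stroke at Sf1
bond 1 stroke at J1
bond 2 stroke at J1
bond 3 stroke at J1

b0 stroke at Sf1  (Sf1 fixes flow; stroke at Sf1)
b2 stroke at J1  (Se1 (Se) sets effort on bond)
b1 stroke at J1  (common-f at J1 fixed by 0)
b3 stroke at J1  (J1: bond 0 brought flow, rest push out)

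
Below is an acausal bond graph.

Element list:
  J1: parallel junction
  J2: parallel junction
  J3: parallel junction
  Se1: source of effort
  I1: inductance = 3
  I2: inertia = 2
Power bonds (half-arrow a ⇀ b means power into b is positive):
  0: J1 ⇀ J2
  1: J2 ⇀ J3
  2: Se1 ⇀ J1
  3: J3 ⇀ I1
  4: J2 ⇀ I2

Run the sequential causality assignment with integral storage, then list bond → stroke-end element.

#2 →J1  (Se1 (Se) sets effort on bond)
#0 →J2  (common-e at J1 fixed by 2)
#1 →J3  (J2 effort already set via bond 0)
#4 →I2  (J2: bond 0 brought effort, rest push out)
#3 →I1  (common-e at J3 fixed by 1)

β0 stroke at J2
β1 stroke at J3
β2 stroke at J1
β3 stroke at I1
β4 stroke at I2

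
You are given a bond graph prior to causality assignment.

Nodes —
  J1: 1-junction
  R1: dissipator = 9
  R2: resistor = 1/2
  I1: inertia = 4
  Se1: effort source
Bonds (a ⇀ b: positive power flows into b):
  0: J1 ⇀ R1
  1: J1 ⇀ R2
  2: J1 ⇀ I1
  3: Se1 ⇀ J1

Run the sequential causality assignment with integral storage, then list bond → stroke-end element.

b0 stroke→J1
b1 stroke→J1
b2 stroke→I1
b3 stroke→J1

β3 |J1  (Se1 fixes effort; stroke away)
β2 |I1  (prefer integral on I1)
β0 |J1  (common-f at J1 fixed by 2)
β1 |J1  (common-f at J1 fixed by 2)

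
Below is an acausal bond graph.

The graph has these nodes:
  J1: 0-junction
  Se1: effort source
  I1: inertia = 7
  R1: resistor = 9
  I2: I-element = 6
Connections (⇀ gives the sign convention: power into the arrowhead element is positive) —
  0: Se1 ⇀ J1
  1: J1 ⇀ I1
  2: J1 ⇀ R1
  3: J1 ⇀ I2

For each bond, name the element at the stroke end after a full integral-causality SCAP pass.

#0 stroke→J1
#1 stroke→I1
#2 stroke→R1
#3 stroke→I2

#0 stroke at J1  (source Se1 imposes e)
#1 stroke at I1  (J1 effort already set via bond 0)
#2 stroke at R1  (common-e at J1 fixed by 0)
#3 stroke at I2  (J1: bond 0 brought effort, rest push out)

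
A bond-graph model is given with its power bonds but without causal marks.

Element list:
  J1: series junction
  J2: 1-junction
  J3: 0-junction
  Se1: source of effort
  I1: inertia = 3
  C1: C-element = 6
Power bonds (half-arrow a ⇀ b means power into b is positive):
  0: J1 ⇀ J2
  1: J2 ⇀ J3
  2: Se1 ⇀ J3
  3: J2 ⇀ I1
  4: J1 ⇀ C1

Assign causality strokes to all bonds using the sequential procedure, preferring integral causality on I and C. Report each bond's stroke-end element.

bond 2 stroke→J3  (Se1 (Se) sets effort on bond)
bond 1 stroke→J2  (0-jn J3 has e-setter on 2)
bond 3 stroke→I1  (prefer integral on I1)
bond 0 stroke→J2  (J2: bond 3 brought flow, rest push out)
bond 4 stroke→J1  (common-f at J1 fixed by 0)

b0 stroke→J2
b1 stroke→J2
b2 stroke→J3
b3 stroke→I1
b4 stroke→J1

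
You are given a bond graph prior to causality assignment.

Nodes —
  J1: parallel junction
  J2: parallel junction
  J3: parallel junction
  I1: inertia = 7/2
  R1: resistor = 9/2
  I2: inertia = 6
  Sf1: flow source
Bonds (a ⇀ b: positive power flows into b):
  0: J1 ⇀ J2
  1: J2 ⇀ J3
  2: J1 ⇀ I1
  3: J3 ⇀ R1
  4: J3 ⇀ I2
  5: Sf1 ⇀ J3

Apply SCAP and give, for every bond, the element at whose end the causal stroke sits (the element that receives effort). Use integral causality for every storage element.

#0 |J1
#1 |J2
#2 |I1
#3 |J3
#4 |I2
#5 |Sf1

#5 |Sf1  (source Sf1 imposes f)
#2 |I1  (I1 integral (f out))
#0 |J1  (only one effort-in slot at J1)
#1 |J2  (closing 0-jn rule on J2)
#4 |I2  (prefer integral on I2)
#3 |J3  (J3 needs exactly one e-in)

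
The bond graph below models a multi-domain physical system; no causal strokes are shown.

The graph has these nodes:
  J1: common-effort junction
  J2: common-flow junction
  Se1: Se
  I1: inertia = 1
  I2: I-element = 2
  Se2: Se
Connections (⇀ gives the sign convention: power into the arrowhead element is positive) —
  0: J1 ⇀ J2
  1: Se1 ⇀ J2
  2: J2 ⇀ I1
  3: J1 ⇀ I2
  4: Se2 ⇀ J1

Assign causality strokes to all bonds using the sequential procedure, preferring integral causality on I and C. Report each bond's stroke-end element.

b0 stroke at J2
b1 stroke at J2
b2 stroke at I1
b3 stroke at I2
b4 stroke at J1

bond 1 →J2  (Se1 (Se) sets effort on bond)
bond 4 →J1  (source Se2 imposes e)
bond 0 →J2  (common-e at J1 fixed by 4)
bond 3 →I2  (common-e at J1 fixed by 4)
bond 2 →I1  (closing 1-jn rule on J2)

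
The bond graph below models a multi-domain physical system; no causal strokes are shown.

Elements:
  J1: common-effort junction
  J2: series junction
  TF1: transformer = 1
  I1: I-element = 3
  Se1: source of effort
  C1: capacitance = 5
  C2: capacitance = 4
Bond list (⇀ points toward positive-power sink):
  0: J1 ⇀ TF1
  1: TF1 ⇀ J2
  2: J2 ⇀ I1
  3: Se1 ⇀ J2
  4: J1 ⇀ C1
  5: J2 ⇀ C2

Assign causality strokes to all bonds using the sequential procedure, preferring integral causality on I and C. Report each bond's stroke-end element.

bond 3 stroke→J2  (source Se1 imposes e)
bond 2 stroke→I1  (prefer integral on I1)
bond 1 stroke→J2  (1-jn J2 has f-setter on 2)
bond 5 stroke→J2  (J2: bond 2 brought flow, rest push out)
bond 0 stroke→TF1  (TF1 one-in-one-out from 1)
bond 4 stroke→J1  (J1 needs exactly one e-in)

β0 →TF1
β1 →J2
β2 →I1
β3 →J2
β4 →J1
β5 →J2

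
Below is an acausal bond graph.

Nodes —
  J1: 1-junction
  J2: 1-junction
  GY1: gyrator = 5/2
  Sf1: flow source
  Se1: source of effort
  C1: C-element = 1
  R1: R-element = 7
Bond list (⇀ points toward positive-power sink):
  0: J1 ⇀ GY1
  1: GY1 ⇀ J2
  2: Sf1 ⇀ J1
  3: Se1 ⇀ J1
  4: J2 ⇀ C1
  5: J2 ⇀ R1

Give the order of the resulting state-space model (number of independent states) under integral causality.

β2 stroke→Sf1  (Sf1: flow source, stroke at near end)
β3 stroke→J1  (source Se1 imposes e)
β0 stroke→J1  (common-f at J1 fixed by 2)
β1 stroke→J2  (through GY1, causality inverts; strokes same side of GY1)
β4 stroke→J2  (C1 outputs effort q/C1)
β5 stroke→R1  (only one flow-in slot at J2)

1  (C1 all integral)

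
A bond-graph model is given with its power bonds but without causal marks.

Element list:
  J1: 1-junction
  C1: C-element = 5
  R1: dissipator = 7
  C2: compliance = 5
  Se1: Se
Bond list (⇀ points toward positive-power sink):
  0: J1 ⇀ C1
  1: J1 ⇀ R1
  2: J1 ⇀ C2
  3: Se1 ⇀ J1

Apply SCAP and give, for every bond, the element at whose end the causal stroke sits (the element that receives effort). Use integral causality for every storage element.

bond 0 |J1
bond 1 |R1
bond 2 |J1
bond 3 |J1

b3 stroke at J1  (Se1 (Se) sets effort on bond)
b0 stroke at J1  (C1 outputs effort q/C1)
b2 stroke at J1  (C2 integral (e out))
b1 stroke at R1  (J1 needs exactly one f-in)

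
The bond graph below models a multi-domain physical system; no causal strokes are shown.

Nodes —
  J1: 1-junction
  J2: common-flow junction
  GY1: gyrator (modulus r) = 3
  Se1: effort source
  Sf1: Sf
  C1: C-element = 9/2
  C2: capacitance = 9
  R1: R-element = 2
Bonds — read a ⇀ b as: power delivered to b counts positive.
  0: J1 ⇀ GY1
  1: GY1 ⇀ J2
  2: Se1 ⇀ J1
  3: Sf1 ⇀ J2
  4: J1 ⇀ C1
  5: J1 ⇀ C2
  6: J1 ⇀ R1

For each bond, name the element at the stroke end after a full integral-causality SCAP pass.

bond 2 stroke at J1  (Se1 (Se) sets effort on bond)
bond 3 stroke at Sf1  (Sf1 fixes flow; stroke at Sf1)
bond 1 stroke at J2  (common-f at J2 fixed by 3)
bond 0 stroke at J1  (GY1 both-in/both-out from 1)
bond 4 stroke at J1  (C1: C, integral causality)
bond 5 stroke at J1  (C2 outputs effort q/C2)
bond 6 stroke at R1  (closing 1-jn rule on J1)

bond 0 |J1
bond 1 |J2
bond 2 |J1
bond 3 |Sf1
bond 4 |J1
bond 5 |J1
bond 6 |R1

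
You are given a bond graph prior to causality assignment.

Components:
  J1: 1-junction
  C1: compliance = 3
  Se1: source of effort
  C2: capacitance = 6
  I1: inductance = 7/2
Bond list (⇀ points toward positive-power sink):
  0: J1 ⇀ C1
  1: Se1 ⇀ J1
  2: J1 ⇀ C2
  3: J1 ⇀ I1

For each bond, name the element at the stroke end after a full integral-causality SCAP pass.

#0 |J1
#1 |J1
#2 |J1
#3 |I1

b1 stroke at J1  (Se1 (Se) sets effort on bond)
b0 stroke at J1  (prefer integral on C1)
b2 stroke at J1  (C2 integral (e out))
b3 stroke at I1  (only one flow-in slot at J1)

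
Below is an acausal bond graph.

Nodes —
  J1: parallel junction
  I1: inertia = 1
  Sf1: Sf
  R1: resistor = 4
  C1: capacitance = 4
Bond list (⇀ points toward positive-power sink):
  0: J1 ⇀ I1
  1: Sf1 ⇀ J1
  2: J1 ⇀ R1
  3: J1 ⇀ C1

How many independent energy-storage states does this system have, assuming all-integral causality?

bond 1 |Sf1  (Sf1 (Sf) sets flow on bond)
bond 0 |I1  (prefer integral on I1)
bond 3 |J1  (C1 integral (e out))
bond 2 |R1  (0-jn J1 has e-setter on 3)

2  (C1, I1 all integral)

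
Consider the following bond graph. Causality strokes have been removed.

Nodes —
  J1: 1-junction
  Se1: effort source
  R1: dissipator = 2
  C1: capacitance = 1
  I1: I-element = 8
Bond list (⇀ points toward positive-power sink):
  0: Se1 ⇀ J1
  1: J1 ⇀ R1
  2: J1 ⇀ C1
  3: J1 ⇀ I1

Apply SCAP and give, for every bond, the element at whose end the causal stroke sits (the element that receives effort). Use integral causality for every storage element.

b0 →J1
b1 →J1
b2 →J1
b3 →I1

#0 stroke at J1  (source Se1 imposes e)
#2 stroke at J1  (C1: C, integral causality)
#3 stroke at I1  (prefer integral on I1)
#1 stroke at J1  (J1: bond 3 brought flow, rest push out)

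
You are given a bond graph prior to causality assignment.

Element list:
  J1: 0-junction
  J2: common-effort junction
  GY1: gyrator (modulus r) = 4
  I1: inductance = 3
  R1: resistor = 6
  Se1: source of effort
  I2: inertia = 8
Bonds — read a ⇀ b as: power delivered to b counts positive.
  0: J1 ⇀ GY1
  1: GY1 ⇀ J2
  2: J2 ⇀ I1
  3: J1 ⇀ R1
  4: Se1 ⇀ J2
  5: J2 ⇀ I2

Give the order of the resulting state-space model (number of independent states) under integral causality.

bond 4 →J2  (source Se1 imposes e)
bond 1 →GY1  (J2 effort already set via bond 4)
bond 2 →I1  (0-jn J2 has e-setter on 4)
bond 5 →I2  (J2: bond 4 brought effort, rest push out)
bond 0 →GY1  (GY1 both-in/both-out from 1)
bond 3 →J1  (only one effort-in slot at J1)

2  (I1, I2 all integral)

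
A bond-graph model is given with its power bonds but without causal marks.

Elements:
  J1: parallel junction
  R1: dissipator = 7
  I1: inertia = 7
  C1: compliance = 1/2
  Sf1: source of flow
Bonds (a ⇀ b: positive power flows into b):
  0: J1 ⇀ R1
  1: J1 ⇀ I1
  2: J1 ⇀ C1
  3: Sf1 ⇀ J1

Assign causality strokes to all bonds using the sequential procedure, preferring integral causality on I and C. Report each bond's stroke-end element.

β0 |R1
β1 |I1
β2 |J1
β3 |Sf1

β3 |Sf1  (Sf1 (Sf) sets flow on bond)
β1 |I1  (I1 outputs flow p/I1)
β2 |J1  (C1 integral (e out))
β0 |R1  (common-e at J1 fixed by 2)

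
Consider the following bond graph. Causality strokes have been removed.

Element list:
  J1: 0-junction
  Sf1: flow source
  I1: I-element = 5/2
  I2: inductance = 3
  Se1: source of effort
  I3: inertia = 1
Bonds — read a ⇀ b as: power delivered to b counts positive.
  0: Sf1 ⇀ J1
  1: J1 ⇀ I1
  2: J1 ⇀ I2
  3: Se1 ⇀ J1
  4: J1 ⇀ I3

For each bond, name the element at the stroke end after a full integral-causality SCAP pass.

β0 →Sf1
β1 →I1
β2 →I2
β3 →J1
β4 →I3

β0 →Sf1  (source Sf1 imposes f)
β3 →J1  (Se1: effort source, stroke at far end)
β1 →I1  (J1 effort already set via bond 3)
β2 →I2  (J1: bond 3 brought effort, rest push out)
β4 →I3  (0-jn J1 has e-setter on 3)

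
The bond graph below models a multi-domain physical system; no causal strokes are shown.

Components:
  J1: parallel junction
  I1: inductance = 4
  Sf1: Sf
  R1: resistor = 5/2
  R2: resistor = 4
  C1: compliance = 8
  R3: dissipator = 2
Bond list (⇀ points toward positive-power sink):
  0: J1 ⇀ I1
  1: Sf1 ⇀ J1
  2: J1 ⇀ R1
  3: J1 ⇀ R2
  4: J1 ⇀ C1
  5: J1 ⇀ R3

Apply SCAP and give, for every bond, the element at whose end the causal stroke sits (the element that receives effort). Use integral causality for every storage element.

b0 stroke→I1
b1 stroke→Sf1
b2 stroke→R1
b3 stroke→R2
b4 stroke→J1
b5 stroke→R3

bond 1 stroke at Sf1  (Sf1 fixes flow; stroke at Sf1)
bond 0 stroke at I1  (I1 integral (f out))
bond 4 stroke at J1  (prefer integral on C1)
bond 2 stroke at R1  (J1: bond 4 brought effort, rest push out)
bond 3 stroke at R2  (J1: bond 4 brought effort, rest push out)
bond 5 stroke at R3  (J1: bond 4 brought effort, rest push out)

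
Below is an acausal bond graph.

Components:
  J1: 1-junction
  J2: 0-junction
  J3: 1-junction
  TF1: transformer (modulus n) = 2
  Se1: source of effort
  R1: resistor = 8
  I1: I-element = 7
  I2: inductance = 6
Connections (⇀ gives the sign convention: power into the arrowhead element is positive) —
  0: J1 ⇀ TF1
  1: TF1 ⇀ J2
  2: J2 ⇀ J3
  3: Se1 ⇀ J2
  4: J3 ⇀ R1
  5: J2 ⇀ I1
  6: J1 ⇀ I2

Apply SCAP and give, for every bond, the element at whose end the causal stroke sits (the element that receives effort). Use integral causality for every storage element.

#0 |J1
#1 |TF1
#2 |J3
#3 |J2
#4 |R1
#5 |I1
#6 |I2

#3 stroke at J2  (Se1 fixes effort; stroke away)
#1 stroke at TF1  (J2 effort already set via bond 3)
#2 stroke at J3  (0-jn J2 has e-setter on 3)
#5 stroke at I1  (common-e at J2 fixed by 3)
#4 stroke at R1  (only one flow-in slot at J3)
#0 stroke at J1  (TF TF1: opposite of bond 1)
#6 stroke at I2  (J1 needs exactly one f-in)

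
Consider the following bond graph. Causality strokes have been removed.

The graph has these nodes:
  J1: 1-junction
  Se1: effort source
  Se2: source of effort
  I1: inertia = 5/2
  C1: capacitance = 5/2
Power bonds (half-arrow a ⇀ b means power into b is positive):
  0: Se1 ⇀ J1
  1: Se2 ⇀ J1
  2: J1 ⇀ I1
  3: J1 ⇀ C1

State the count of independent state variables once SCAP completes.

#0 stroke at J1  (Se1 (Se) sets effort on bond)
#1 stroke at J1  (Se2 (Se) sets effort on bond)
#2 stroke at I1  (I1 integral (f out))
#3 stroke at J1  (J1: bond 2 brought flow, rest push out)

2  (C1, I1 all integral)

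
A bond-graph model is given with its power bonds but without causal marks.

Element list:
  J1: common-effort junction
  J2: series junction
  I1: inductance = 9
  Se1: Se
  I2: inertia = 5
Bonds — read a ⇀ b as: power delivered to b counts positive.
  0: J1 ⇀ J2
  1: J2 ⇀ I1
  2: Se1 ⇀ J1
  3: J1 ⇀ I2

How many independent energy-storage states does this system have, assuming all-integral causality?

2  (I1, I2 all integral)

β2 →J1  (Se1 (Se) sets effort on bond)
β0 →J2  (0-jn J1 has e-setter on 2)
β3 →I2  (0-jn J1 has e-setter on 2)
β1 →I1  (only one flow-in slot at J2)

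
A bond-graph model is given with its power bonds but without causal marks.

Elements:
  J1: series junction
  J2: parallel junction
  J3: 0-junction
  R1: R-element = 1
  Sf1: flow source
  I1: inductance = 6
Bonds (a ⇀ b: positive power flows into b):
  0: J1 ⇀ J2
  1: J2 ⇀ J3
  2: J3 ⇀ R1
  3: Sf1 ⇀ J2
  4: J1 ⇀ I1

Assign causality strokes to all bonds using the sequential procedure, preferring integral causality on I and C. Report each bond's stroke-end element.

b0 |J1
b1 |J2
b2 |J3
b3 |Sf1
b4 |I1

#3 stroke at Sf1  (Sf1 (Sf) sets flow on bond)
#4 stroke at I1  (prefer integral on I1)
#0 stroke at J1  (common-f at J1 fixed by 4)
#1 stroke at J2  (J2 needs exactly one e-in)
#2 stroke at J3  (J3 needs exactly one e-in)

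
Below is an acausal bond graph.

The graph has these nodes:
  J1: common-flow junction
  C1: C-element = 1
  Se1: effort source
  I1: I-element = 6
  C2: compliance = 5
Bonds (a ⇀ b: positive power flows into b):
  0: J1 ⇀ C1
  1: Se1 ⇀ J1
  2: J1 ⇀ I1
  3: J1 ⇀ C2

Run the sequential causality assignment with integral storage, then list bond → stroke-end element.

b1 →J1  (source Se1 imposes e)
b0 →J1  (C1 integral (e out))
b2 →I1  (I1 outputs flow p/I1)
b3 →J1  (1-jn J1 has f-setter on 2)

β0 |J1
β1 |J1
β2 |I1
β3 |J1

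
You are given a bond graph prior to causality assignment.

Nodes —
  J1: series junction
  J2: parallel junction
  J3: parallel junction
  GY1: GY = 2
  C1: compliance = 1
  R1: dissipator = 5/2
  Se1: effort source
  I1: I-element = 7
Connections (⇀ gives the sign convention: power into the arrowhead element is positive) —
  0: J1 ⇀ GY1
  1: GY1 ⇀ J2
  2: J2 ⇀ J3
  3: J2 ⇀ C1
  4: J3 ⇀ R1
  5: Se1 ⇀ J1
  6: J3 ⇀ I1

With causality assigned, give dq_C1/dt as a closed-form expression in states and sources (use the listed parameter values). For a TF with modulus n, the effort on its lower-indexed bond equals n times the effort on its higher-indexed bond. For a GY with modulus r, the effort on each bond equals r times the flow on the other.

dq_C1/dt = E_Se1/2 - p_I1/7 - 2*q_C1/5

bond 5 stroke→J1  (Se1 (Se) sets effort on bond)
bond 0 stroke→GY1  (J1 needs exactly one f-in)
bond 1 stroke→GY1  (GY1: gyrator matches bond 0)
bond 3 stroke→J2  (C1: C, integral causality)
bond 2 stroke→J3  (J2 effort already set via bond 3)
bond 4 stroke→R1  (common-e at J3 fixed by 2)
bond 6 stroke→I1  (common-e at J3 fixed by 2)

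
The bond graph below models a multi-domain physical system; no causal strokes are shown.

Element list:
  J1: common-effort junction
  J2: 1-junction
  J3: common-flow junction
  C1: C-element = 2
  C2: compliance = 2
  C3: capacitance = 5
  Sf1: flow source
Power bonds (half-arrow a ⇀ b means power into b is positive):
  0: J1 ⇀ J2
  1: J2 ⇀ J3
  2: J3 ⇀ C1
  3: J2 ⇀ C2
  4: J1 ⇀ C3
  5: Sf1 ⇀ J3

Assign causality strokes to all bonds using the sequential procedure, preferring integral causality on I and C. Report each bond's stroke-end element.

#5 stroke at Sf1  (Sf1 fixes flow; stroke at Sf1)
#1 stroke at J3  (common-f at J3 fixed by 5)
#2 stroke at J3  (J3 flow already set via bond 5)
#0 stroke at J2  (common-f at J2 fixed by 1)
#3 stroke at J2  (common-f at J2 fixed by 1)
#4 stroke at J1  (closing 0-jn rule on J1)

#0 |J2
#1 |J3
#2 |J3
#3 |J2
#4 |J1
#5 |Sf1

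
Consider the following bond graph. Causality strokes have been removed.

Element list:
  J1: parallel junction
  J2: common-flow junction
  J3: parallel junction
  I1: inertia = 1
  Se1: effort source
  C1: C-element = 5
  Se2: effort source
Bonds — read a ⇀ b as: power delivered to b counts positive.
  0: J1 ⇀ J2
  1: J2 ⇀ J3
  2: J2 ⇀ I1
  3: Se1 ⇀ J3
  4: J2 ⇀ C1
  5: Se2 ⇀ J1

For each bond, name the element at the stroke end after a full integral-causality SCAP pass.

bond 3 |J3  (Se1 (Se) sets effort on bond)
bond 5 |J1  (source Se2 imposes e)
bond 0 |J2  (0-jn J1 has e-setter on 5)
bond 1 |J2  (J3 effort already set via bond 3)
bond 2 |I1  (prefer integral on I1)
bond 4 |J2  (J2 flow already set via bond 2)

bond 0 |J2
bond 1 |J2
bond 2 |I1
bond 3 |J3
bond 4 |J2
bond 5 |J1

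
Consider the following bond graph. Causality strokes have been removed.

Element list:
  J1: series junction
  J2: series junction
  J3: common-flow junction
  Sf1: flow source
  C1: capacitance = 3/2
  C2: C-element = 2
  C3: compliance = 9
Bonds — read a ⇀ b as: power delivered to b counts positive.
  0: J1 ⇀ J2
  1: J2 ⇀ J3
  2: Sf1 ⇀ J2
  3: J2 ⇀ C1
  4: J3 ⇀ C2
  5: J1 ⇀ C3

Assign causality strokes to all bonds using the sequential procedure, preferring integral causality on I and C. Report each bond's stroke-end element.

bond 2 stroke at Sf1  (Sf1: flow source, stroke at near end)
bond 0 stroke at J2  (J2 flow already set via bond 2)
bond 1 stroke at J2  (1-jn J2 has f-setter on 2)
bond 3 stroke at J2  (J2 flow already set via bond 2)
bond 4 stroke at J3  (J3 flow already set via bond 1)
bond 5 stroke at J1  (1-jn J1 has f-setter on 0)

#0 stroke at J2
#1 stroke at J2
#2 stroke at Sf1
#3 stroke at J2
#4 stroke at J3
#5 stroke at J1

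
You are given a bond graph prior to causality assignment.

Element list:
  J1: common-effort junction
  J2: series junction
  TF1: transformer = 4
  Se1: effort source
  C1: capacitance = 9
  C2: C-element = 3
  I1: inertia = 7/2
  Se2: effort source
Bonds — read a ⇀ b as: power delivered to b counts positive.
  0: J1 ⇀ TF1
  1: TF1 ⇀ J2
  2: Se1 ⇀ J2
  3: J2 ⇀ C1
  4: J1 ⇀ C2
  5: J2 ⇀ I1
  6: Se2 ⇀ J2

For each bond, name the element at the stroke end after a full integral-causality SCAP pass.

β2 stroke at J2  (Se1: effort source, stroke at far end)
β6 stroke at J2  (Se2: effort source, stroke at far end)
β3 stroke at J2  (C1 outputs effort q/C1)
β4 stroke at J1  (C2 outputs effort q/C2)
β0 stroke at TF1  (0-jn J1 has e-setter on 4)
β1 stroke at J2  (TF1 one-in-one-out from 0)
β5 stroke at I1  (closing 1-jn rule on J2)

#0 stroke at TF1
#1 stroke at J2
#2 stroke at J2
#3 stroke at J2
#4 stroke at J1
#5 stroke at I1
#6 stroke at J2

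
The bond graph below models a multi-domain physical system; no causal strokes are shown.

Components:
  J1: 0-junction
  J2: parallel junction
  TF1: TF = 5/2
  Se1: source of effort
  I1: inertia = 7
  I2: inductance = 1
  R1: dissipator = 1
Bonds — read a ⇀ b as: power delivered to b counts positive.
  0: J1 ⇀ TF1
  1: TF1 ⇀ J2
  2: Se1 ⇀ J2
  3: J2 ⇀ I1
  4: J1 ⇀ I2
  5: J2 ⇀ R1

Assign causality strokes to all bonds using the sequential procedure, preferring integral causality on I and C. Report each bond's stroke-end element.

β2 →J2  (Se1: effort source, stroke at far end)
β1 →TF1  (J2 effort already set via bond 2)
β3 →I1  (0-jn J2 has e-setter on 2)
β5 →R1  (0-jn J2 has e-setter on 2)
β0 →J1  (through TF1, causality passes straight; one stroke at TF1)
β4 →I2  (0-jn J1 has e-setter on 0)

b0 |J1
b1 |TF1
b2 |J2
b3 |I1
b4 |I2
b5 |R1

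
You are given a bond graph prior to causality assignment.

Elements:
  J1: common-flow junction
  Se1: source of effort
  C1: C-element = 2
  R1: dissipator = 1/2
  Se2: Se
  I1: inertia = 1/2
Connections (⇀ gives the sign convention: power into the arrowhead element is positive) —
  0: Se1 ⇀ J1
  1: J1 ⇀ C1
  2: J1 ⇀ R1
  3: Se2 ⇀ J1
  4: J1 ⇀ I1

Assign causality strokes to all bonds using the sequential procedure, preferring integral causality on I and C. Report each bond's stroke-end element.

bond 0 |J1
bond 1 |J1
bond 2 |J1
bond 3 |J1
bond 4 |I1

b0 stroke at J1  (Se1 (Se) sets effort on bond)
b3 stroke at J1  (Se2: effort source, stroke at far end)
b1 stroke at J1  (C1 integral (e out))
b4 stroke at I1  (I1 integral (f out))
b2 stroke at J1  (1-jn J1 has f-setter on 4)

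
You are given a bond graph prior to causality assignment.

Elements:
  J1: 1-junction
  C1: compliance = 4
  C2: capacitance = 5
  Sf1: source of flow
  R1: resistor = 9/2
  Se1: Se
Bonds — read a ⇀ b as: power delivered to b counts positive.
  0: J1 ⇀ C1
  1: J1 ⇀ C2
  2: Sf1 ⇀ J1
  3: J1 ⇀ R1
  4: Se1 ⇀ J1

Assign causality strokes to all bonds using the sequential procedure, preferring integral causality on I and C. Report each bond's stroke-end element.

β2 |Sf1  (Sf1: flow source, stroke at near end)
β4 |J1  (Se1 (Se) sets effort on bond)
β0 |J1  (J1 flow already set via bond 2)
β1 |J1  (J1: bond 2 brought flow, rest push out)
β3 |J1  (J1 flow already set via bond 2)

bond 0 stroke at J1
bond 1 stroke at J1
bond 2 stroke at Sf1
bond 3 stroke at J1
bond 4 stroke at J1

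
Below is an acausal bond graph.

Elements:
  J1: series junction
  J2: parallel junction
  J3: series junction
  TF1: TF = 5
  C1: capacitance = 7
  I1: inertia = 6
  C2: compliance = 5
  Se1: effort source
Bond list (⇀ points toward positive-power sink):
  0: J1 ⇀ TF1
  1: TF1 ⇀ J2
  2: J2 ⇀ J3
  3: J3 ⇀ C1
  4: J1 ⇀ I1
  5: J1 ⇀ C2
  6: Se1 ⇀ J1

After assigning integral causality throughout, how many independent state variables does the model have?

3  (C1, C2, I1 all integral)

β6 |J1  (Se1 fixes effort; stroke away)
β3 |J3  (C1 outputs effort q/C1)
β2 |J2  (only one flow-in slot at J3)
β1 |TF1  (J2 effort already set via bond 2)
β0 |J1  (TF TF1: opposite of bond 1)
β4 |I1  (I1 integral (f out))
β5 |J1  (common-f at J1 fixed by 4)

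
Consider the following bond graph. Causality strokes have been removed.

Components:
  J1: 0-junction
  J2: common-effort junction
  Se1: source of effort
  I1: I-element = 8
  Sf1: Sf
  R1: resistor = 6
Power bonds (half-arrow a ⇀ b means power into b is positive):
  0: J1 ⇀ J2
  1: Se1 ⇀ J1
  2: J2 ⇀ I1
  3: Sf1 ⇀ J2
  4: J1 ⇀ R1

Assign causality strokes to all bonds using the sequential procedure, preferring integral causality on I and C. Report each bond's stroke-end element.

β0 stroke at J2
β1 stroke at J1
β2 stroke at I1
β3 stroke at Sf1
β4 stroke at R1

bond 1 stroke→J1  (Se1: effort source, stroke at far end)
bond 3 stroke→Sf1  (Sf1 fixes flow; stroke at Sf1)
bond 0 stroke→J2  (J1 effort already set via bond 1)
bond 4 stroke→R1  (0-jn J1 has e-setter on 1)
bond 2 stroke→I1  (J2: bond 0 brought effort, rest push out)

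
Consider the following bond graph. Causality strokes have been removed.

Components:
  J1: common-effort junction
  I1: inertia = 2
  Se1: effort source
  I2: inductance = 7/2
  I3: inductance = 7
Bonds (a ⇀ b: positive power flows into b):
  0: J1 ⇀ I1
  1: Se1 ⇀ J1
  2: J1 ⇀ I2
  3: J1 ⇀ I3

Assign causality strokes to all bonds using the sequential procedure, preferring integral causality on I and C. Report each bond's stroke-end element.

bond 1 stroke→J1  (Se1 (Se) sets effort on bond)
bond 0 stroke→I1  (J1 effort already set via bond 1)
bond 2 stroke→I2  (0-jn J1 has e-setter on 1)
bond 3 stroke→I3  (J1 effort already set via bond 1)

bond 0 →I1
bond 1 →J1
bond 2 →I2
bond 3 →I3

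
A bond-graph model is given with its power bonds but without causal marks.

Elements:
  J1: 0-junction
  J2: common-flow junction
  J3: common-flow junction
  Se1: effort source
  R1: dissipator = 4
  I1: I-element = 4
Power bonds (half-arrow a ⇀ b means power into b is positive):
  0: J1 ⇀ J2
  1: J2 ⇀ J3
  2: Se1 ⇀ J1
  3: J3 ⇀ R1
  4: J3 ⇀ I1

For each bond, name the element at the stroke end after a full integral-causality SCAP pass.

β0 |J2
β1 |J3
β2 |J1
β3 |J3
β4 |I1

bond 2 →J1  (Se1: effort source, stroke at far end)
bond 0 →J2  (J1 effort already set via bond 2)
bond 1 →J3  (J2 needs exactly one f-in)
bond 4 →I1  (I1 integral (f out))
bond 3 →J3  (common-f at J3 fixed by 4)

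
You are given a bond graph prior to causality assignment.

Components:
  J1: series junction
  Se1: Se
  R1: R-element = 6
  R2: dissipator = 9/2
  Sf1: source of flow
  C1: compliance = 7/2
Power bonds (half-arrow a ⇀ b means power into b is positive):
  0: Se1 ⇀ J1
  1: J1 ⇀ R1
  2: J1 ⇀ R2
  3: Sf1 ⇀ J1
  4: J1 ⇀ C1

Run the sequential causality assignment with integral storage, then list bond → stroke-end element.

b0 stroke→J1
b1 stroke→J1
b2 stroke→J1
b3 stroke→Sf1
b4 stroke→J1

#0 stroke at J1  (Se1 (Se) sets effort on bond)
#3 stroke at Sf1  (Sf1 (Sf) sets flow on bond)
#1 stroke at J1  (J1: bond 3 brought flow, rest push out)
#2 stroke at J1  (J1 flow already set via bond 3)
#4 stroke at J1  (J1 flow already set via bond 3)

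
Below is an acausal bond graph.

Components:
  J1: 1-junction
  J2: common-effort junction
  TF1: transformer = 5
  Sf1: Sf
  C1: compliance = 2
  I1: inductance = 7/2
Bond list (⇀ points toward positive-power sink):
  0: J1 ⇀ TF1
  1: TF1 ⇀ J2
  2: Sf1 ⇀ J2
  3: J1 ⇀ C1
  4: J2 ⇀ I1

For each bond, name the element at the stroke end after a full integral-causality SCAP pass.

bond 2 stroke at Sf1  (Sf1: flow source, stroke at near end)
bond 3 stroke at J1  (prefer integral on C1)
bond 0 stroke at TF1  (J1: last free bond brings flow in)
bond 1 stroke at J2  (through TF1, causality passes straight; one stroke at TF1)
bond 4 stroke at I1  (0-jn J2 has e-setter on 1)

bond 0 →TF1
bond 1 →J2
bond 2 →Sf1
bond 3 →J1
bond 4 →I1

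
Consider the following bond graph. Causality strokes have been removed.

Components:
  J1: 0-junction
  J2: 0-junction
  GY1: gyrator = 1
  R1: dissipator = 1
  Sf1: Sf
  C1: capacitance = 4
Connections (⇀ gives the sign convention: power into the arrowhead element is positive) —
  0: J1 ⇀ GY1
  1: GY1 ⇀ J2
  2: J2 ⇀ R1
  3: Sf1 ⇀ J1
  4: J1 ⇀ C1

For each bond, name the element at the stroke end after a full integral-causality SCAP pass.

β3 stroke→Sf1  (Sf1 (Sf) sets flow on bond)
β4 stroke→J1  (prefer integral on C1)
β0 stroke→GY1  (0-jn J1 has e-setter on 4)
β1 stroke→GY1  (GY GY1: same side as bond 0)
β2 stroke→J2  (closing 0-jn rule on J2)

β0 →GY1
β1 →GY1
β2 →J2
β3 →Sf1
β4 →J1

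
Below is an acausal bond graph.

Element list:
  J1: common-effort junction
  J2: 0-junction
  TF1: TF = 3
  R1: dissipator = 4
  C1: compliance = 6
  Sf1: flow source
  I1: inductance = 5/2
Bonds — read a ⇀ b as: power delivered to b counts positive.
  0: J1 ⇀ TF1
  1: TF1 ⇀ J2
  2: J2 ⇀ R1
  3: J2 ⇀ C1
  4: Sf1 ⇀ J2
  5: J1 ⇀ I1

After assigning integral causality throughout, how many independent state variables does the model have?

2  (C1, I1 all integral)

#4 stroke→Sf1  (Sf1 fixes flow; stroke at Sf1)
#3 stroke→J2  (C1 integral (e out))
#1 stroke→TF1  (common-e at J2 fixed by 3)
#2 stroke→R1  (J2: bond 3 brought effort, rest push out)
#0 stroke→J1  (through TF1, causality passes straight; one stroke at TF1)
#5 stroke→I1  (J1: bond 0 brought effort, rest push out)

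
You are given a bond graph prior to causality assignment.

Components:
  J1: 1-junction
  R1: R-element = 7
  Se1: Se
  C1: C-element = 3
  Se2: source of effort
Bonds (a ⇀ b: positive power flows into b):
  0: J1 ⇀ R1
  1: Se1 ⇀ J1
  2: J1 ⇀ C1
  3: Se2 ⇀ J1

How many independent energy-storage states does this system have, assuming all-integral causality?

β1 stroke at J1  (Se1 fixes effort; stroke away)
β3 stroke at J1  (source Se2 imposes e)
β2 stroke at J1  (C1: C, integral causality)
β0 stroke at R1  (closing 1-jn rule on J1)

1  (C1 all integral)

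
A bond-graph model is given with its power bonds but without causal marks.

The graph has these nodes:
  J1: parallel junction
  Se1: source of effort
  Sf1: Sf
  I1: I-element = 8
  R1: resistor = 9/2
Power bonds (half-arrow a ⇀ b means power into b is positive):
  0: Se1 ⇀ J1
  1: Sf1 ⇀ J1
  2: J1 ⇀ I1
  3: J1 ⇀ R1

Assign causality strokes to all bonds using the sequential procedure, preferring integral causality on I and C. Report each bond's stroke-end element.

β0 stroke at J1  (Se1 fixes effort; stroke away)
β1 stroke at Sf1  (Sf1 fixes flow; stroke at Sf1)
β2 stroke at I1  (J1 effort already set via bond 0)
β3 stroke at R1  (J1 effort already set via bond 0)

b0 |J1
b1 |Sf1
b2 |I1
b3 |R1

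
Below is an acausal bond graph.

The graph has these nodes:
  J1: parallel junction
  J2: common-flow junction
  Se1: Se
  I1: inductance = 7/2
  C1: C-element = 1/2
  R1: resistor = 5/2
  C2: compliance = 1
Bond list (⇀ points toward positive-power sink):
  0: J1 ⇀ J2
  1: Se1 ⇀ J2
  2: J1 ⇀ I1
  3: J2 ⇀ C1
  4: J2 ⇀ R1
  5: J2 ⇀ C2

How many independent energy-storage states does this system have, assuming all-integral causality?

3  (C1, C2, I1 all integral)

#1 stroke→J2  (Se1: effort source, stroke at far end)
#2 stroke→I1  (I1 outputs flow p/I1)
#0 stroke→J1  (J1 needs exactly one e-in)
#3 stroke→J2  (J2 flow already set via bond 0)
#4 stroke→J2  (common-f at J2 fixed by 0)
#5 stroke→J2  (J2 flow already set via bond 0)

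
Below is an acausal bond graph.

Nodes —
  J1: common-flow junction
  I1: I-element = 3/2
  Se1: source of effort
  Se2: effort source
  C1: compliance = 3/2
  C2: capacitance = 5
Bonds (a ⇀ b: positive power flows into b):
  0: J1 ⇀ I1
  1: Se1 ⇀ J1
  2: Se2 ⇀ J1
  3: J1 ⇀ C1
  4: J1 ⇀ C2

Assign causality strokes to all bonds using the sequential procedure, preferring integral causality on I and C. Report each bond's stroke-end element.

bond 0 stroke at I1
bond 1 stroke at J1
bond 2 stroke at J1
bond 3 stroke at J1
bond 4 stroke at J1

b1 stroke at J1  (Se1 fixes effort; stroke away)
b2 stroke at J1  (Se2: effort source, stroke at far end)
b0 stroke at I1  (I1: I, integral causality)
b3 stroke at J1  (common-f at J1 fixed by 0)
b4 stroke at J1  (common-f at J1 fixed by 0)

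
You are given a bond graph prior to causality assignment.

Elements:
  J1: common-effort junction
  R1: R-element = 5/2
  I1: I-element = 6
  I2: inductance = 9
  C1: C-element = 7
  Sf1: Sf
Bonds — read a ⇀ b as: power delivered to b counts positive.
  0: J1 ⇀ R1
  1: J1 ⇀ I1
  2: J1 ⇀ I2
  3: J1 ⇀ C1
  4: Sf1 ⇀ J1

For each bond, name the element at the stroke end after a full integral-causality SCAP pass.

β0 stroke at R1
β1 stroke at I1
β2 stroke at I2
β3 stroke at J1
β4 stroke at Sf1

b4 stroke→Sf1  (Sf1 (Sf) sets flow on bond)
b1 stroke→I1  (prefer integral on I1)
b2 stroke→I2  (I2 outputs flow p/I2)
b3 stroke→J1  (C1 outputs effort q/C1)
b0 stroke→R1  (J1 effort already set via bond 3)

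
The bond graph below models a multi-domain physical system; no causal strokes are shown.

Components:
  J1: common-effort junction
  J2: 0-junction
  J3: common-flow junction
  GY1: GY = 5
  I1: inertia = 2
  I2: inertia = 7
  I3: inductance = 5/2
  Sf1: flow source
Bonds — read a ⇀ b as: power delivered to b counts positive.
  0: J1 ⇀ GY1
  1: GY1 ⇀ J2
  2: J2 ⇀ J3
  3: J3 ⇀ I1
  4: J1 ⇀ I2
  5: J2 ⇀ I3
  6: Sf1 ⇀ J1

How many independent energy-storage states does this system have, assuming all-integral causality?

3  (I1, I2, I3 all integral)

β6 |Sf1  (Sf1 fixes flow; stroke at Sf1)
β3 |I1  (prefer integral on I1)
β2 |J3  (J3 flow already set via bond 3)
β4 |I2  (prefer integral on I2)
β0 |J1  (only one effort-in slot at J1)
β1 |J2  (GY GY1: same side as bond 0)
β5 |I3  (common-e at J2 fixed by 1)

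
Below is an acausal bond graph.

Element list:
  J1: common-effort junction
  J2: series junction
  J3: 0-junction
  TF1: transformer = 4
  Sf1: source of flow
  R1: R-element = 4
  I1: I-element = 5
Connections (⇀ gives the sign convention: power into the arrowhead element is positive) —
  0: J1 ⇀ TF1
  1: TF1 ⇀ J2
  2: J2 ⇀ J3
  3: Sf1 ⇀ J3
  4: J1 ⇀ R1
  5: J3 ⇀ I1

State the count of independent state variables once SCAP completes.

1  (I1 all integral)

β3 →Sf1  (source Sf1 imposes f)
β5 →I1  (prefer integral on I1)
β2 →J3  (J3: last free bond brings effort in)
β1 →J2  (J2: bond 2 brought flow, rest push out)
β0 →TF1  (TF1 one-in-one-out from 1)
β4 →J1  (J1: last free bond brings effort in)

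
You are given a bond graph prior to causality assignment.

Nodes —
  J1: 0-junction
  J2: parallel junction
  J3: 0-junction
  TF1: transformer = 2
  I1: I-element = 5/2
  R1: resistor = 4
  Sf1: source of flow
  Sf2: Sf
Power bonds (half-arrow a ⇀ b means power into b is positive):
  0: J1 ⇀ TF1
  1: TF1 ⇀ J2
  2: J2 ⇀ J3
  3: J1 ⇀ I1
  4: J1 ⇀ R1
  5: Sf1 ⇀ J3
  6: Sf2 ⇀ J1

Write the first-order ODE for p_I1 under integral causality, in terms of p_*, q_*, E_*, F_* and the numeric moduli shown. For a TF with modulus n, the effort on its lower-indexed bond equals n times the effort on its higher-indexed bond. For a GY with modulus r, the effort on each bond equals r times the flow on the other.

dp_I1/dt = 2*F_Sf1 + 4*F_Sf2 - 8*p_I1/5

b5 stroke at Sf1  (Sf1 fixes flow; stroke at Sf1)
b6 stroke at Sf2  (source Sf2 imposes f)
b2 stroke at J3  (closing 0-jn rule on J3)
b1 stroke at J2  (J2 needs exactly one e-in)
b0 stroke at TF1  (TF1 one-in-one-out from 1)
b3 stroke at I1  (I1 integral (f out))
b4 stroke at J1  (J1 needs exactly one e-in)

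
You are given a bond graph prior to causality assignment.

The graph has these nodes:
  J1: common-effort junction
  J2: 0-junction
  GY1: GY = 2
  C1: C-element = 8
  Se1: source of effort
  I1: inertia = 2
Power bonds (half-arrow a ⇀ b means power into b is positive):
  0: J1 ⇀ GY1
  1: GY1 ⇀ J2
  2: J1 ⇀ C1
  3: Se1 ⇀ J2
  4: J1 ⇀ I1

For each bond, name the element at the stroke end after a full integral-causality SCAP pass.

b3 |J2  (Se1: effort source, stroke at far end)
b1 |GY1  (common-e at J2 fixed by 3)
b0 |GY1  (GY GY1: same side as bond 1)
b2 |J1  (prefer integral on C1)
b4 |I1  (J1 effort already set via bond 2)

β0 |GY1
β1 |GY1
β2 |J1
β3 |J2
β4 |I1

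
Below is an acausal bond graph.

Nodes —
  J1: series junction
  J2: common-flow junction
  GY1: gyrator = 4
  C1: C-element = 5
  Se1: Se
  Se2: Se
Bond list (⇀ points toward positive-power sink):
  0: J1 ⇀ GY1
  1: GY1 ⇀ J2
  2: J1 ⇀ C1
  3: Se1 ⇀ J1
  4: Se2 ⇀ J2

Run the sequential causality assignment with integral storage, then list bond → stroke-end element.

β3 →J1  (source Se1 imposes e)
β4 →J2  (Se2 (Se) sets effort on bond)
β1 →GY1  (J2 needs exactly one f-in)
β0 →GY1  (GY GY1: same side as bond 1)
β2 →J1  (common-f at J1 fixed by 0)

β0 stroke→GY1
β1 stroke→GY1
β2 stroke→J1
β3 stroke→J1
β4 stroke→J2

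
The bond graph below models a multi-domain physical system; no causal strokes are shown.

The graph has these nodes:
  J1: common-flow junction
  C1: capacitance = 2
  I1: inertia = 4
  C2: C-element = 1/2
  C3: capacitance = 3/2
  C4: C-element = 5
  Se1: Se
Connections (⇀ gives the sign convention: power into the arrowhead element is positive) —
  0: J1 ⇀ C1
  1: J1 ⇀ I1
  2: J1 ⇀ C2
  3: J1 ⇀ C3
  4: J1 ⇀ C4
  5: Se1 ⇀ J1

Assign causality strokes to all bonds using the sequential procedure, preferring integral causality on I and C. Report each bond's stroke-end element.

#0 →J1
#1 →I1
#2 →J1
#3 →J1
#4 →J1
#5 →J1

#5 stroke→J1  (Se1 fixes effort; stroke away)
#0 stroke→J1  (C1 integral (e out))
#1 stroke→I1  (prefer integral on I1)
#2 stroke→J1  (J1 flow already set via bond 1)
#3 stroke→J1  (J1: bond 1 brought flow, rest push out)
#4 stroke→J1  (J1 flow already set via bond 1)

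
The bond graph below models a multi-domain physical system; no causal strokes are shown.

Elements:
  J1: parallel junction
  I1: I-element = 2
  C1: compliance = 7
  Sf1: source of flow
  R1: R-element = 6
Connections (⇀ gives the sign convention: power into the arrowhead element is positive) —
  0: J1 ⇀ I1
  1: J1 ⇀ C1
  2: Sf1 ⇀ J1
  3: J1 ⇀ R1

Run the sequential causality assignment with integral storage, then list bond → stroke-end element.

b2 |Sf1  (source Sf1 imposes f)
b0 |I1  (I1 outputs flow p/I1)
b1 |J1  (C1 outputs effort q/C1)
b3 |R1  (0-jn J1 has e-setter on 1)

β0 stroke at I1
β1 stroke at J1
β2 stroke at Sf1
β3 stroke at R1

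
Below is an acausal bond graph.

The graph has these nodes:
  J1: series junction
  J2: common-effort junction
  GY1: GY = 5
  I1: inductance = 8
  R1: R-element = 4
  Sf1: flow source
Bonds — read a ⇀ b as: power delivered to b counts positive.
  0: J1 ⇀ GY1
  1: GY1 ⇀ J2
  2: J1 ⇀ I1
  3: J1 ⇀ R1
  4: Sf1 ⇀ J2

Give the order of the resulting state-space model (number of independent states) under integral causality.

1  (I1 all integral)

#4 stroke→Sf1  (Sf1 (Sf) sets flow on bond)
#1 stroke→J2  (J2: last free bond brings effort in)
#0 stroke→J1  (through GY1, causality inverts; strokes same side of GY1)
#2 stroke→I1  (I1 outputs flow p/I1)
#3 stroke→J1  (J1 flow already set via bond 2)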